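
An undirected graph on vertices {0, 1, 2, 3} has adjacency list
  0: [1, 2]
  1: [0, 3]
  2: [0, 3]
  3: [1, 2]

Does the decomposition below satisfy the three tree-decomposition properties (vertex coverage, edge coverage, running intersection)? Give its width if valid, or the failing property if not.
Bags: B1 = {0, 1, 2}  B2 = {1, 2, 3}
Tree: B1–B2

Vertex coverage: the bags together contain {0, 1, 2, 3}, the full vertex set. Edge coverage: each edge of G has both endpoints in at least one bag. Running intersection: for every vertex, the bags containing it form a connected subtree. All three properties hold, so this is a valid tree decomposition of width max|bag| − 1 = 2, and hence tw(G) ≤ 2.

Yes; width 2.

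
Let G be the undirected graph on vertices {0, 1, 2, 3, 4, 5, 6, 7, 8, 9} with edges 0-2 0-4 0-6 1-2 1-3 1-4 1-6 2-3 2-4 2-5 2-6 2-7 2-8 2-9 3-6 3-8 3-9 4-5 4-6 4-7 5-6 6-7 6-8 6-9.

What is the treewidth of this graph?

A width-3 tree decomposition is:
Bags: B1 = {1, 2, 3, 6}  B2 = {1, 2, 4, 6}  B3 = {2, 3, 6, 8}  B4 = {2, 4, 5, 6}  B5 = {2, 3, 6, 9}  B6 = {0, 2, 4, 6}  B7 = {2, 4, 6, 7}
Tree: B1–B2, B1–B3, B2–B4, B1–B5, B4–B6, B6–B7
Each bag holds 4 vertices, so the decomposition has width 3, which upper-bounds the treewidth. On the other hand G contains the 4-clique {2, 3, 6, 8}. A clique must lie in a single bag of any decomposition, so no decomposition can have width below 3. Therefore the treewidth is 3.

3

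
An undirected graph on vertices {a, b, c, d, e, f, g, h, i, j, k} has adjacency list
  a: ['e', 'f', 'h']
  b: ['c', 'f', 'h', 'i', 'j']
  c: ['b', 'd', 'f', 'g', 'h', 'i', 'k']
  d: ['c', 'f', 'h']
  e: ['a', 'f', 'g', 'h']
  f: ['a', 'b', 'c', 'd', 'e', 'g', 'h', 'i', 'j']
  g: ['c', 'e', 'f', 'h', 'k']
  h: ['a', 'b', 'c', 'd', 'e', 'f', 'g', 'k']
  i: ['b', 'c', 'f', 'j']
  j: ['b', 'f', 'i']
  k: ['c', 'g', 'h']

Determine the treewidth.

3

A width-3 tree decomposition is:
Bags: B1 = {c, g, h, k}  B2 = {c, f, g, h}  B3 = {c, d, f, h}  B4 = {b, c, f, h}  B5 = {b, c, f, i}  B6 = {b, f, i, j}  B7 = {e, f, g, h}  B8 = {a, e, f, h}
Tree: B1–B2, B2–B3, B2–B4, B4–B5, B5–B6, B2–B7, B7–B8
Every bag has size at most 4, so the width is 4 − 1 = 3 and tw(G) ≤ 3. On the other hand G contains the 4-clique {b, f, i, j}. A clique must lie in a single bag of any decomposition, so no decomposition can have width below 3. Hence tw(G) = 3 exactly.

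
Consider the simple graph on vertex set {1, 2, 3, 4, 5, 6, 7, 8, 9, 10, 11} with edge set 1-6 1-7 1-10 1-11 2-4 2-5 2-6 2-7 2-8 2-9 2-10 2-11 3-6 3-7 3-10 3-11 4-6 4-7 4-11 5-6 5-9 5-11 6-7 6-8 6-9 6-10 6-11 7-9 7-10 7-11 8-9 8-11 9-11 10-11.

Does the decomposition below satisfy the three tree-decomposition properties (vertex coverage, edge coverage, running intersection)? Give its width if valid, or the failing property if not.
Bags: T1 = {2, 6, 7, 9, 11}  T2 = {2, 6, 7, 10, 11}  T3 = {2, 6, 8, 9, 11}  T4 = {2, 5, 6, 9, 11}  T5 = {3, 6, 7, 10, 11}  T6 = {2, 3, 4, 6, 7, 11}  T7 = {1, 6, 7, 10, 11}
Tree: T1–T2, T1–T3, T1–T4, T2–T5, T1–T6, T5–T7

No — bags containing vertex 3 are not connected in the tree.

A tree decomposition must satisfy three properties: every vertex lies in some bag; for every edge, both endpoints lie together in some bag; and for every vertex, the bags containing it form a connected subtree. Here bags containing vertex 3 are not connected in the tree, so the decomposition is invalid.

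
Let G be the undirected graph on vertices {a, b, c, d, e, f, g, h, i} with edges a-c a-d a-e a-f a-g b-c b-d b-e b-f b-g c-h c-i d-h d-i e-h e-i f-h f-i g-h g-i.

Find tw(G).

A width-4 tree decomposition is:
Bags: B1 = {a, b, g, h, i}  B2 = {a, b, d, h, i}  B3 = {a, b, c, h, i}  B4 = {a, b, f, h, i}  B5 = {a, b, e, h, i}
Tree: B1–B2, B2–B3, B3–B4, B4–B5
The largest bag has 5 vertices, giving width 4; this decomposition certifies tw(G) ≤ 4. For the lower bound: the 5 vertex sets {b,g}, {d,i}, {a,c}, {h}, {f} are disjoint, each induces a connected subgraph, and every pair is joined by at least one edge of G. Contracting each set to a single vertex therefore yields K_{5} as a minor, and since treewidth is minor-monotone, tw(G) ≥ tw(K_{5}) = 4. The upper and lower bounds meet at 4, so that is the treewidth.

4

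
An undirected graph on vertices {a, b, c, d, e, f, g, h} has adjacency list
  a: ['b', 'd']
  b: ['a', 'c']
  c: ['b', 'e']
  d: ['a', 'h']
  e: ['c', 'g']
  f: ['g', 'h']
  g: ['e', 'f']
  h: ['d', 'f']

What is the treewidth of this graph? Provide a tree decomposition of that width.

The largest bag has 3 vertices, giving width 2; this decomposition certifies tw(G) ≤ 2. The edges b–a–d–h–f–g–e–c–b form a cycle, so G is not a tree and its treewidth is at least 2. Hence tw(G) = 2 exactly.

Treewidth 2.
Bags: B1 = {a, b, d}  B2 = {b, d, h}  B3 = {b, f, h}  B4 = {b, f, g}  B5 = {b, e, g}  B6 = {b, c, e}
Tree: B1–B2, B2–B3, B3–B4, B4–B5, B5–B6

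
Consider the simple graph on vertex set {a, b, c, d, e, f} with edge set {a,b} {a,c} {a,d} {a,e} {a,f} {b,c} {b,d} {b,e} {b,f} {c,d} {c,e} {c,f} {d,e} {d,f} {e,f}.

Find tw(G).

5

A width-5 tree decomposition is:
Bags: B1 = {a, b, c, d, e, f}
Tree: (single bag)
A single bag containing all 6 vertices is trivially a valid decomposition of width 5. For the lower bound, the 6 vertices {a, b, c, d, e, f} are pairwise adjacent, and any tree decomposition puts a clique entirely inside one bag — forcing width ≥ 5. Combining the bounds, tw(G) = 5.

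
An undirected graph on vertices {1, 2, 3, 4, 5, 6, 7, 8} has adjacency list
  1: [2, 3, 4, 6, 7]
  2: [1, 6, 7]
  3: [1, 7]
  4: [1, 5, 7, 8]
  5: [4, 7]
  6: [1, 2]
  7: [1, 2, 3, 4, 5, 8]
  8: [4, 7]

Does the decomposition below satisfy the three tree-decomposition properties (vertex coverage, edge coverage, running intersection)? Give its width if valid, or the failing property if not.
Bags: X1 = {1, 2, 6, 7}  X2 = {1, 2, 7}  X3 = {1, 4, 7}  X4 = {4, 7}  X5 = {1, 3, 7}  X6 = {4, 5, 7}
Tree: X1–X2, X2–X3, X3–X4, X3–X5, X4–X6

No — vertex 8 appears in no bag.

A tree decomposition must satisfy three properties: every vertex lies in some bag; for every edge, both endpoints lie together in some bag; and for every vertex, the bags containing it form a connected subtree. Here vertex 8 appears in no bag, so the decomposition is invalid.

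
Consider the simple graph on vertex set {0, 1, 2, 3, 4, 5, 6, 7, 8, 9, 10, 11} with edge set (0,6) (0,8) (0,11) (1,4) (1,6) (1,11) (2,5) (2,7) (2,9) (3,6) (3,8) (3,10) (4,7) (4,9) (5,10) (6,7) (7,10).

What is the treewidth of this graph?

3

A width-3 tree decomposition is:
Bags: B1 = {0, 3, 8, 11}  B2 = {0, 3, 6, 11}  B3 = {1, 3, 6, 11}  B4 = {1, 3, 6, 10}  B5 = {1, 6, 7, 10}  B6 = {1, 4, 7, 10}  B7 = {4, 5, 7, 10}  B8 = {2, 4, 5, 7}  B9 = {2, 4, 5, 9}
Tree: B1–B2, B2–B3, B3–B4, B4–B5, B5–B6, B6–B7, B7–B8, B8–B9
Every bag has size at most 4, so the width is 4 − 1 = 3 and tw(G) ≤ 3. For the lower bound: the 4 vertex sets {0,8,11}, {3}, {6}, {1,4,7,10} are disjoint, each induces a connected subgraph, and every pair is joined by at least one edge of G. Contracting each set to a single vertex therefore yields K_{4} as a minor, and since treewidth is minor-monotone, tw(G) ≥ tw(K_{4}) = 3. The upper and lower bounds meet at 3, so that is the treewidth.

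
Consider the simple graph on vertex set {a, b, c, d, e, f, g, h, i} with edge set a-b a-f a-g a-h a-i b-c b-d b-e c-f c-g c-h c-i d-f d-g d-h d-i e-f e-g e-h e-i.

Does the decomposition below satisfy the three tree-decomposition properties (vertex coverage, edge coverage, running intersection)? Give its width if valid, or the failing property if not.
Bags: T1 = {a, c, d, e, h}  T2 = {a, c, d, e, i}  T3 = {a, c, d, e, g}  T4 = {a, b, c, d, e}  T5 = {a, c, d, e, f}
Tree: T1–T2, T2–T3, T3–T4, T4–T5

Yes; width 4.

Every vertex of G appears in some bag (union = {a, b, c, d, e, f, g, h, i}); every edge is covered by a bag; and for each vertex v the set of bags containing v is connected in the bag tree. The decomposition is therefore valid. The largest bag has 5 vertices, so the width is 4.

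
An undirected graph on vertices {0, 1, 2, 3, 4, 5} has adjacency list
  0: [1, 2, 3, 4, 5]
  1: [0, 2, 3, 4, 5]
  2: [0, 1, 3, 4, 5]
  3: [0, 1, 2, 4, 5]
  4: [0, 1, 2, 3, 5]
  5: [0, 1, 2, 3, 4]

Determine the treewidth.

A width-5 tree decomposition is:
Bags: B1 = {0, 1, 2, 3, 4, 5}
Tree: (single bag)
A single bag containing all 6 vertices is trivially a valid decomposition of width 5. Conversely, {0, 1, 2, 3, 4, 5} is a clique of size 6, and the vertices of any clique must share a bag in every tree decomposition; so some bag has ≥ 6 vertices and tw(G) ≥ 5. Hence tw(G) = 5 exactly.

5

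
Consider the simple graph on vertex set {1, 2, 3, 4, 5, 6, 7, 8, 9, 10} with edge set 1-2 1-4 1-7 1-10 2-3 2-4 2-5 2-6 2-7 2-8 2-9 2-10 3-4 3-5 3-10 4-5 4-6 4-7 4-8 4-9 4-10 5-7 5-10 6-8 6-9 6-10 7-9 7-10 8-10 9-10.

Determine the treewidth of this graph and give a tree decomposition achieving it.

Treewidth 4.
One such decomposition:
Bags: B1 = {2, 4, 7, 9, 10}  B2 = {2, 4, 6, 9, 10}  B3 = {2, 4, 5, 7, 10}  B4 = {1, 2, 4, 7, 10}  B5 = {2, 4, 6, 8, 10}  B6 = {2, 3, 4, 5, 10}
Tree: B1–B2, B1–B3, B1–B4, B2–B5, B3–B6

The largest bag has 5 vertices, giving width 4; this decomposition certifies tw(G) ≤ 4. For the lower bound, the 5 vertices {2, 4, 6, 8, 10} are pairwise adjacent, and any tree decomposition puts a clique entirely inside one bag — forcing width ≥ 4. Therefore the treewidth is 4.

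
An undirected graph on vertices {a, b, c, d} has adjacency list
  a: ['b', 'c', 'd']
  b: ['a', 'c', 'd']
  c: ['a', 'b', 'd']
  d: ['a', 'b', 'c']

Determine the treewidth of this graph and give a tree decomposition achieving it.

With just one bag of size 4, the width is 4 − 1 = 3, so tw(G) ≤ 3. For the lower bound, the 4 vertices {a, b, c, d} are pairwise adjacent, and any tree decomposition puts a clique entirely inside one bag — forcing width ≥ 3. The upper and lower bounds meet at 3, so that is the treewidth.

Treewidth 3.
One optimal decomposition is:
Bags: B1 = {a, b, c, d}
Tree: (single bag)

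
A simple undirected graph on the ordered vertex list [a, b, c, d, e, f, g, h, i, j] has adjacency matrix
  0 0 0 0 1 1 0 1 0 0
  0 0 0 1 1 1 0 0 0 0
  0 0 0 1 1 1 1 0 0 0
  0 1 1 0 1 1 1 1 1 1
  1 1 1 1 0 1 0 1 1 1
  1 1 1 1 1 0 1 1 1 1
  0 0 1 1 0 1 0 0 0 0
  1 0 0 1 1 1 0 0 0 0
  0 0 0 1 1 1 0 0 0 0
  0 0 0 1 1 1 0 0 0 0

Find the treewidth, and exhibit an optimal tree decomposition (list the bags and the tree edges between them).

The largest bag has 4 vertices, giving width 3; this decomposition certifies tw(G) ≤ 3. For the lower bound, the 4 vertices {c, d, f, g} are pairwise adjacent, and any tree decomposition puts a clique entirely inside one bag — forcing width ≥ 3. Combining the bounds, tw(G) = 3.

Treewidth 3.
One optimal decomposition is:
Bags: B1 = {b, d, e, f}  B2 = {d, e, f, i}  B3 = {c, d, e, f}  B4 = {d, e, f, h}  B5 = {a, e, f, h}  B6 = {d, e, f, j}  B7 = {c, d, f, g}
Tree: B1–B2, B1–B3, B3–B4, B4–B5, B4–B6, B3–B7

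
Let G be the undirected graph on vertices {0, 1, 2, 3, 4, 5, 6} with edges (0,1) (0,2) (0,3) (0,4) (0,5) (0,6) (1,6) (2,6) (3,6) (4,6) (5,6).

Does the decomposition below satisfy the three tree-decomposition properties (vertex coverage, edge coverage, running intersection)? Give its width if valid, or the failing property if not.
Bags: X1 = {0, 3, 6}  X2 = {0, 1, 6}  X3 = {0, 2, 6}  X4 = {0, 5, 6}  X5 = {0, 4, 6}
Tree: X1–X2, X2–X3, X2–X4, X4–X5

Every vertex of G appears in some bag (union = {0, 1, 2, 3, 4, 5, 6}); every edge is covered by a bag; and for each vertex v the set of bags containing v is connected in the bag tree. The decomposition is therefore valid. The largest bag has 3 vertices, so the width is 2.

Yes; width 2.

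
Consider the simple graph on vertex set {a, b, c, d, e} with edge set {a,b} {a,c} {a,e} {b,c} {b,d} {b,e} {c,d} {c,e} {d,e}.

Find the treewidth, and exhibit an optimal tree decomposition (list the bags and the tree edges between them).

Every bag has size at most 4, so the width is 4 − 1 = 3 and tw(G) ≤ 3. Conversely, {b, c, d, e} is a clique of size 4, and the vertices of any clique must share a bag in every tree decomposition; so some bag has ≥ 4 vertices and tw(G) ≥ 3. Hence tw(G) = 3 exactly.

Treewidth 3.
Bags: B1 = {b, c, d, e}  B2 = {a, b, c, e}
Tree: B1–B2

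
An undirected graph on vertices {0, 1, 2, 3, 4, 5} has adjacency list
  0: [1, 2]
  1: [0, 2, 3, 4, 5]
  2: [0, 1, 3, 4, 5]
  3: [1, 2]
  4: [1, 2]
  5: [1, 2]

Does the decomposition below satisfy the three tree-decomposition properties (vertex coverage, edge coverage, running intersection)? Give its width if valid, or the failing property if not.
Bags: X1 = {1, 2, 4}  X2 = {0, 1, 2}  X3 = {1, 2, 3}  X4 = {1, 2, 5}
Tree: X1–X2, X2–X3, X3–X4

Yes; width 2.

Checking the three conditions: (i) the bags cover all of {0, 1, 2, 3, 4, 5}; (ii) for each edge, some bag contains both endpoints; (iii) the bags containing any fixed vertex form a subtree. All hold, so the decomposition is valid with width 3 − 1 = 2.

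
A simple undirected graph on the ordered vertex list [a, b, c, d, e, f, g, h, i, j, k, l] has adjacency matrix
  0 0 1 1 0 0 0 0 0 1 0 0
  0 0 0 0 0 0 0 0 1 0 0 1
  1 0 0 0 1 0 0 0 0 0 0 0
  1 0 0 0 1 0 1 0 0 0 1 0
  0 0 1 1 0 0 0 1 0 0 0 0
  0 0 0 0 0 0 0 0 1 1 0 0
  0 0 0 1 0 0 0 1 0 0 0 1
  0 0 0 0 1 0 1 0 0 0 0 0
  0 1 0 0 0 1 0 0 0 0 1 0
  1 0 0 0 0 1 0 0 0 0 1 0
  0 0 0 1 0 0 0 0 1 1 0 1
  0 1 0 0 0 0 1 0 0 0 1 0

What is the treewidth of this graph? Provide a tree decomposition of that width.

Every bag has size at most 4, so the width is 4 − 1 = 3 and tw(G) ≤ 3. For the lower bound: the 4 vertex sets {c,e,h}, {a}, {d}, {g,j,k,l} are disjoint, each induces a connected subgraph, and every pair is joined by at least one edge of G. Contracting each set to a single vertex therefore yields K_{4} as a minor, and since treewidth is minor-monotone, tw(G) ≥ tw(K_{4}) = 3. Hence tw(G) = 3 exactly.

Treewidth 3.
Bags: B1 = {a, c, e, h}  B2 = {a, d, e, h}  B3 = {a, d, g, h}  B4 = {a, d, g, j}  B5 = {d, g, j, k}  B6 = {g, j, k, l}  B7 = {f, j, k, l}  B8 = {f, i, k, l}  B9 = {b, f, i, l}
Tree: B1–B2, B2–B3, B3–B4, B4–B5, B5–B6, B6–B7, B7–B8, B8–B9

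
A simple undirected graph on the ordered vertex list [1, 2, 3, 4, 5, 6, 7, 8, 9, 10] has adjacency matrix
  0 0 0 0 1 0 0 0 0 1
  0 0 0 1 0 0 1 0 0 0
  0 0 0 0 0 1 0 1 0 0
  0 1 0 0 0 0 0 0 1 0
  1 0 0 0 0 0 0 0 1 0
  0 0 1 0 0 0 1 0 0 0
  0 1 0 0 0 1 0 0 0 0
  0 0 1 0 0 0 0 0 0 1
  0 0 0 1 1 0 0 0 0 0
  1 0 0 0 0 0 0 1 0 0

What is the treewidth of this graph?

2

A width-2 tree decomposition is:
Bags: B1 = {2, 6, 7}  B2 = {2, 3, 6}  B3 = {2, 3, 8}  B4 = {2, 8, 10}  B5 = {1, 2, 10}  B6 = {1, 2, 5}  B7 = {2, 5, 9}  B8 = {2, 4, 9}
Tree: B1–B2, B2–B3, B3–B4, B4–B5, B5–B6, B6–B7, B7–B8
Each bag holds 3 vertices, so the decomposition has width 2, which upper-bounds the treewidth. The edges 2–7–6–3–8–10–1–5–9–4–2 form a cycle, so G is not a tree and its treewidth is at least 2. Hence tw(G) = 2 exactly.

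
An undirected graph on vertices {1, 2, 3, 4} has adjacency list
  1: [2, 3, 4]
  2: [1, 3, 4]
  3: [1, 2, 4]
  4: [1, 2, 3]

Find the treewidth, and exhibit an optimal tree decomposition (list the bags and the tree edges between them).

Treewidth 3.
One optimal decomposition is:
Bags: B1 = {1, 2, 3, 4}
Tree: (single bag)

A single bag containing all 4 vertices is trivially a valid decomposition of width 3. For the lower bound, the 4 vertices {1, 2, 3, 4} are pairwise adjacent, and any tree decomposition puts a clique entirely inside one bag — forcing width ≥ 3. Combining the bounds, tw(G) = 3.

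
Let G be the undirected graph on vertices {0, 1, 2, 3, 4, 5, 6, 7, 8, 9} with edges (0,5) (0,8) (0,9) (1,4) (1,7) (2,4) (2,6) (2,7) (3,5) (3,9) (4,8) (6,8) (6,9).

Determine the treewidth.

2

A width-2 tree decomposition is:
Bags: B1 = {1, 2, 7}  B2 = {1, 2, 4}  B3 = {2, 4, 6}  B4 = {4, 6, 8}  B5 = {6, 8, 9}  B6 = {0, 8, 9}  B7 = {0, 3, 9}  B8 = {0, 3, 5}
Tree: B1–B2, B2–B3, B3–B4, B4–B5, B5–B6, B6–B7, B7–B8
The largest bag has 3 vertices, giving width 2; this decomposition certifies tw(G) ≤ 2. The edges 7–1–4–2–7 form a cycle, so G is not a tree and its treewidth is at least 2. Therefore the treewidth is 2.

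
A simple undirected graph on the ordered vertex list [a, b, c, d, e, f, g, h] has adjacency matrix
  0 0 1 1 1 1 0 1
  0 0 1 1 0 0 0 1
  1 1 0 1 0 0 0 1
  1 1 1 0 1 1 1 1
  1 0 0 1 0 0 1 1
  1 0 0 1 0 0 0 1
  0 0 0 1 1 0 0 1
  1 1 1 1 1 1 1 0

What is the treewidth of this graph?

A width-3 tree decomposition is:
Bags: B1 = {d, e, g, h}  B2 = {a, d, e, h}  B3 = {a, c, d, h}  B4 = {a, d, f, h}  B5 = {b, c, d, h}
Tree: B1–B2, B2–B3, B3–B4, B3–B5
Each bag holds 4 vertices, so the decomposition has width 3, which upper-bounds the treewidth. Conversely, {d, e, g, h} is a clique of size 4, and the vertices of any clique must share a bag in every tree decomposition; so some bag has ≥ 4 vertices and tw(G) ≥ 3. Combining the bounds, tw(G) = 3.

3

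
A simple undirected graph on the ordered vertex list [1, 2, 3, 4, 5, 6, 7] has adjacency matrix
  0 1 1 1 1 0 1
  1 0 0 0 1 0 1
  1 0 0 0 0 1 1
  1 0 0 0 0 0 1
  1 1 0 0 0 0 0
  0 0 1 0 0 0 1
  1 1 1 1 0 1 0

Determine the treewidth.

2

A width-2 tree decomposition is:
Bags: B1 = {1, 3, 7}  B2 = {1, 2, 7}  B3 = {1, 2, 5}  B4 = {1, 4, 7}  B5 = {3, 6, 7}
Tree: B1–B2, B2–B3, B2–B4, B1–B5
The largest bag has 3 vertices, giving width 2; this decomposition certifies tw(G) ≤ 2. On the other hand G contains the 3-clique {1, 2, 5}. A clique must lie in a single bag of any decomposition, so no decomposition can have width below 2. Therefore the treewidth is 2.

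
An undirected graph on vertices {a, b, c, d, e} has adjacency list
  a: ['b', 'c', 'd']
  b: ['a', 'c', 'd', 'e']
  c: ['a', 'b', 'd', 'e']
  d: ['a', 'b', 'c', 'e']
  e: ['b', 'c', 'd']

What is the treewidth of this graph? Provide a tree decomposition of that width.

Treewidth 3.
One such decomposition:
Bags: B1 = {b, c, d, e}  B2 = {a, b, c, d}
Tree: B1–B2

Each bag holds 4 vertices, so the decomposition has width 3, which upper-bounds the treewidth. On the other hand G contains the 4-clique {b, c, d, e}. A clique must lie in a single bag of any decomposition, so no decomposition can have width below 3. Combining the bounds, tw(G) = 3.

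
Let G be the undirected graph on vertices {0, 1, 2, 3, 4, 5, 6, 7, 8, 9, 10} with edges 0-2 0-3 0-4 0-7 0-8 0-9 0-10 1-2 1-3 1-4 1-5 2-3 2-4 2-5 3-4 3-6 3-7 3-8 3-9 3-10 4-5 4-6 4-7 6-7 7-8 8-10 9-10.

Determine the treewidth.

A width-3 tree decomposition is:
Bags: B1 = {0, 3, 4, 7}  B2 = {0, 2, 3, 4}  B3 = {0, 3, 7, 8}  B4 = {0, 3, 8, 10}  B5 = {0, 3, 9, 10}  B6 = {1, 2, 3, 4}  B7 = {3, 4, 6, 7}  B8 = {1, 2, 4, 5}
Tree: B1–B2, B1–B3, B3–B4, B4–B5, B2–B6, B1–B7, B6–B8
The largest bag has 4 vertices, giving width 3; this decomposition certifies tw(G) ≤ 3. Conversely, {0, 3, 8, 10} is a clique of size 4, and the vertices of any clique must share a bag in every tree decomposition; so some bag has ≥ 4 vertices and tw(G) ≥ 3. Combining the bounds, tw(G) = 3.

3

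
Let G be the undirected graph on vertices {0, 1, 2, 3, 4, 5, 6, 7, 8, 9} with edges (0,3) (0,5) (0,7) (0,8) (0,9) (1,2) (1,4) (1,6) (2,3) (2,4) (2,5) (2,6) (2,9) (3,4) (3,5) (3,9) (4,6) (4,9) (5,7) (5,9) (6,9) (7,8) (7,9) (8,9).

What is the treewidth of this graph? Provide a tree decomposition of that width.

Treewidth 3.
One optimal decomposition is:
Bags: B1 = {2, 3, 4, 9}  B2 = {2, 3, 5, 9}  B3 = {2, 4, 6, 9}  B4 = {0, 3, 5, 9}  B5 = {0, 5, 7, 9}  B6 = {0, 7, 8, 9}  B7 = {1, 2, 4, 6}
Tree: B1–B2, B1–B3, B2–B4, B4–B5, B5–B6, B3–B7

Each bag holds 4 vertices, so the decomposition has width 3, which upper-bounds the treewidth. Conversely, {1, 2, 4, 6} is a clique of size 4, and the vertices of any clique must share a bag in every tree decomposition; so some bag has ≥ 4 vertices and tw(G) ≥ 3. Combining the bounds, tw(G) = 3.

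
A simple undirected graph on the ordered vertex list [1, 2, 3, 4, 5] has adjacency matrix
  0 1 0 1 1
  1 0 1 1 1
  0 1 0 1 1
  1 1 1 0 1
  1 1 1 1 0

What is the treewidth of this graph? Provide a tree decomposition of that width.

Each bag holds 4 vertices, so the decomposition has width 3, which upper-bounds the treewidth. For the lower bound, the 4 vertices {1, 2, 4, 5} are pairwise adjacent, and any tree decomposition puts a clique entirely inside one bag — forcing width ≥ 3. The upper and lower bounds meet at 3, so that is the treewidth.

Treewidth 3.
One optimal decomposition is:
Bags: B1 = {1, 2, 4, 5}  B2 = {2, 3, 4, 5}
Tree: B1–B2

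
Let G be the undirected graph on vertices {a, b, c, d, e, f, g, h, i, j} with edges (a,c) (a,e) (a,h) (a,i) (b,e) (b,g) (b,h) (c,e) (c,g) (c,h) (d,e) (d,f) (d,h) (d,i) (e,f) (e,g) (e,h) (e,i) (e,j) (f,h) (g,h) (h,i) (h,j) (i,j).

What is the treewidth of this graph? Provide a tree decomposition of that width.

Treewidth 3.
Bags: B1 = {d, e, f, h}  B2 = {d, e, h, i}  B3 = {a, e, h, i}  B4 = {a, c, e, h}  B5 = {e, h, i, j}  B6 = {c, e, g, h}  B7 = {b, e, g, h}
Tree: B1–B2, B2–B3, B3–B4, B3–B5, B4–B6, B6–B7

Every bag has size at most 4, so the width is 4 − 1 = 3 and tw(G) ≤ 3. Conversely, {d, e, f, h} is a clique of size 4, and the vertices of any clique must share a bag in every tree decomposition; so some bag has ≥ 4 vertices and tw(G) ≥ 3. Therefore the treewidth is 3.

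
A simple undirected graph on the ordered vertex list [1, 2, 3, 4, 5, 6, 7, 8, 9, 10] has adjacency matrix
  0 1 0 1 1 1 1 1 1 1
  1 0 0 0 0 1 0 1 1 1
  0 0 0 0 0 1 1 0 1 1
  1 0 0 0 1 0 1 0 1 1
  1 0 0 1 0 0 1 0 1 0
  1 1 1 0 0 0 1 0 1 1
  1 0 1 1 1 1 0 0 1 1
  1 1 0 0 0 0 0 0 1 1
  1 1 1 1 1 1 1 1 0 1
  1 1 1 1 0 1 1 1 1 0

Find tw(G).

4

A width-4 tree decomposition is:
Bags: B1 = {1, 6, 7, 9, 10}  B2 = {1, 2, 6, 9, 10}  B3 = {1, 4, 7, 9, 10}  B4 = {1, 2, 8, 9, 10}  B5 = {3, 6, 7, 9, 10}  B6 = {1, 4, 5, 7, 9}
Tree: B1–B2, B1–B3, B2–B4, B1–B5, B3–B6
Each bag holds 5 vertices, so the decomposition has width 4, which upper-bounds the treewidth. Conversely, {1, 2, 8, 9, 10} is a clique of size 5, and the vertices of any clique must share a bag in every tree decomposition; so some bag has ≥ 5 vertices and tw(G) ≥ 4. The upper and lower bounds meet at 4, so that is the treewidth.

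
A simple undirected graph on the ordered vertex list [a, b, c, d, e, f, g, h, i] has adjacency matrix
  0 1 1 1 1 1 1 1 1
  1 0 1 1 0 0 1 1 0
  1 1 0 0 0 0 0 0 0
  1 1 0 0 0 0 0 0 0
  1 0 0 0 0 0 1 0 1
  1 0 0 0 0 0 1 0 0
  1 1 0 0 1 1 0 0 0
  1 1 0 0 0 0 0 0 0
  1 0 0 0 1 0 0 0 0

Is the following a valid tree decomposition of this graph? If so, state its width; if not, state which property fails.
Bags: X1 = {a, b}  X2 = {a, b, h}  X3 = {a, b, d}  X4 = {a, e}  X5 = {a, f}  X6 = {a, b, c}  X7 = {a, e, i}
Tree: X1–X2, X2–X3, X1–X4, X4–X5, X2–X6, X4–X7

A tree decomposition must satisfy three properties: every vertex lies in some bag; for every edge, both endpoints lie together in some bag; and for every vertex, the bags containing it form a connected subtree. Here vertex g appears in no bag, so the decomposition is invalid.

No — vertex g appears in no bag.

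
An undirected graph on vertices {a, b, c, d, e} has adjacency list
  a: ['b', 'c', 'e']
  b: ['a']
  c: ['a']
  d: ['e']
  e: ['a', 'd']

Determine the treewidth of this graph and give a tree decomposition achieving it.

Treewidth 1.
One such decomposition:
Bags: B1 = {a, e}  B2 = {a, c}  B3 = {a, b}  B4 = {d, e}
Tree: B1–B2, B2–B3, B1–B4

The largest bag has 2 vertices, giving width 1; this decomposition certifies tw(G) ≤ 1. G has an edge, so its treewidth is at least 1. Combining the bounds, tw(G) = 1.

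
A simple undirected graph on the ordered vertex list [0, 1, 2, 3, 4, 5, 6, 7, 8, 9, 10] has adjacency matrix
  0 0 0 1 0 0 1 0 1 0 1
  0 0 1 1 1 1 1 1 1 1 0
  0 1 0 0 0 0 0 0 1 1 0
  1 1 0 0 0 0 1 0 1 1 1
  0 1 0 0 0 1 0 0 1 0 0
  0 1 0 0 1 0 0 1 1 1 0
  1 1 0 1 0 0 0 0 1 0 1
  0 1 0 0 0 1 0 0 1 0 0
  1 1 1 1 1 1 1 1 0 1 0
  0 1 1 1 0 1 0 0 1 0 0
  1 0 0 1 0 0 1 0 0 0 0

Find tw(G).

A width-3 tree decomposition is:
Bags: B1 = {1, 3, 8, 9}  B2 = {1, 2, 8, 9}  B3 = {1, 3, 6, 8}  B4 = {1, 5, 8, 9}  B5 = {1, 5, 7, 8}  B6 = {0, 3, 6, 8}  B7 = {1, 4, 5, 8}  B8 = {0, 3, 6, 10}
Tree: B1–B2, B1–B3, B2–B4, B4–B5, B3–B6, B5–B7, B6–B8
The largest bag has 4 vertices, giving width 3; this decomposition certifies tw(G) ≤ 3. For the lower bound, the 4 vertices {0, 3, 6, 8} are pairwise adjacent, and any tree decomposition puts a clique entirely inside one bag — forcing width ≥ 3. Therefore the treewidth is 3.

3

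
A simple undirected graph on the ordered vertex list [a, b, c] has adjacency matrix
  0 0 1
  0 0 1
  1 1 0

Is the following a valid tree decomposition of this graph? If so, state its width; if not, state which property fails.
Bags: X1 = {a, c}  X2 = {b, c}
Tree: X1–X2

Checking the three conditions: (i) the bags cover all of {a, b, c}; (ii) for each edge, some bag contains both endpoints; (iii) the bags containing any fixed vertex form a subtree. All hold, so the decomposition is valid with width 2 − 1 = 1.

Yes; width 1.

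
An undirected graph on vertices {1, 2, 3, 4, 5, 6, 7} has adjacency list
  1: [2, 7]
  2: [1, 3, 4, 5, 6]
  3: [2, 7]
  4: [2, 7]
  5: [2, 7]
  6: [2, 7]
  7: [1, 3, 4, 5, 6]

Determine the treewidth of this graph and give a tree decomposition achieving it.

Treewidth 2.
One such decomposition:
Bags: B1 = {2, 5, 7}  B2 = {2, 4, 7}  B3 = {1, 2, 7}  B4 = {2, 3, 7}  B5 = {2, 6, 7}
Tree: B1–B2, B2–B3, B3–B4, B4–B5

The largest bag has 3 vertices, giving width 2; this decomposition certifies tw(G) ≤ 2. The edges 2–5–7–4–2 form a cycle, so G is not a tree and its treewidth is at least 2. Therefore the treewidth is 2.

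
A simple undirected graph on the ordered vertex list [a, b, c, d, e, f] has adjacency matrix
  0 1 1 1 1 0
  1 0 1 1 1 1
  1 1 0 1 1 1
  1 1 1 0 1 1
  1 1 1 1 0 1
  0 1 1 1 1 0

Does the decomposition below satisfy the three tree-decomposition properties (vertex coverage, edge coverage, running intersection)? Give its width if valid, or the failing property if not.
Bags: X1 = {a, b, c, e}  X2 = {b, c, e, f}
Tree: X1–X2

No — vertex d appears in no bag.

A tree decomposition must satisfy three properties: every vertex lies in some bag; for every edge, both endpoints lie together in some bag; and for every vertex, the bags containing it form a connected subtree. Here vertex d appears in no bag, so the decomposition is invalid.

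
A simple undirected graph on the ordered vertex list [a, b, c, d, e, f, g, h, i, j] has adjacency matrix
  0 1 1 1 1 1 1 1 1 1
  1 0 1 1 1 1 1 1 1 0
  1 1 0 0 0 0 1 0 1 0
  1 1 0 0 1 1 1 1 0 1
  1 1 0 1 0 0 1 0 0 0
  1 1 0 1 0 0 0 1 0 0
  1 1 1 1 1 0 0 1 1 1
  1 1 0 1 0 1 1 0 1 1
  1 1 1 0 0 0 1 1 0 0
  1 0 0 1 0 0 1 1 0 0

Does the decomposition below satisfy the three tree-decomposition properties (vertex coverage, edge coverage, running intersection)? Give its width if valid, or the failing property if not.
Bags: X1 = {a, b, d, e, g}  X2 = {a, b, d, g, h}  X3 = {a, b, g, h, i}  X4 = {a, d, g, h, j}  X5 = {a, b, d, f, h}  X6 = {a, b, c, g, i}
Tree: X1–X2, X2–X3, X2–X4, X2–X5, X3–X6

Vertex coverage: the bags together contain {a, b, c, d, e, f, g, h, i, j}, the full vertex set. Edge coverage: each edge of G has both endpoints in at least one bag. Running intersection: for every vertex, the bags containing it form a connected subtree. All three properties hold, so this is a valid tree decomposition of width max|bag| − 1 = 4, and hence tw(G) ≤ 4.

Yes; width 4.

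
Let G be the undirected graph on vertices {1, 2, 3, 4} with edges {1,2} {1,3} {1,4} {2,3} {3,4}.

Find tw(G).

2

A width-2 tree decomposition is:
Bags: B1 = {1, 3, 4}  B2 = {1, 2, 3}
Tree: B1–B2
Every bag has size at most 3, so the width is 3 − 1 = 2 and tw(G) ≤ 2. For the lower bound, the 3 vertices {1, 2, 3} are pairwise adjacent, and any tree decomposition puts a clique entirely inside one bag — forcing width ≥ 2. Hence tw(G) = 2 exactly.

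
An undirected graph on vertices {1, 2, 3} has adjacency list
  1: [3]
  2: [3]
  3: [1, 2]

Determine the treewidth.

1

A width-1 tree decomposition is:
Bags: B1 = {1, 3}  B2 = {2, 3}
Tree: B1–B2
The largest bag has 2 vertices, giving width 1; this decomposition certifies tw(G) ≤ 1. G has an edge, so its treewidth is at least 1. Combining the bounds, tw(G) = 1.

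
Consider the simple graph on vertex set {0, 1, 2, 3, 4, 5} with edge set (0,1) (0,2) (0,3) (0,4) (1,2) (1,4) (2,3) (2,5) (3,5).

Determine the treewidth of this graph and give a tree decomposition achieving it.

Treewidth 2.
One optimal decomposition is:
Bags: B1 = {0, 2, 3}  B2 = {0, 1, 2}  B3 = {0, 1, 4}  B4 = {2, 3, 5}
Tree: B1–B2, B2–B3, B1–B4

Each bag holds 3 vertices, so the decomposition has width 2, which upper-bounds the treewidth. Conversely, {0, 1, 2} is a clique of size 3, and the vertices of any clique must share a bag in every tree decomposition; so some bag has ≥ 3 vertices and tw(G) ≥ 2. The upper and lower bounds meet at 2, so that is the treewidth.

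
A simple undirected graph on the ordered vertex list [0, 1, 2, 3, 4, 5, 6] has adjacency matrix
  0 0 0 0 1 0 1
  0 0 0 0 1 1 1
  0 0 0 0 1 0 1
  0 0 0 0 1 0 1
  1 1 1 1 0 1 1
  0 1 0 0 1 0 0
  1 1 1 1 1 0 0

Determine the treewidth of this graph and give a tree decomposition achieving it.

Treewidth 2.
One optimal decomposition is:
Bags: B1 = {2, 4, 6}  B2 = {3, 4, 6}  B3 = {1, 4, 6}  B4 = {1, 4, 5}  B5 = {0, 4, 6}
Tree: B1–B2, B1–B3, B3–B4, B2–B5

The largest bag has 3 vertices, giving width 2; this decomposition certifies tw(G) ≤ 2. For the lower bound, the 3 vertices {1, 4, 5} are pairwise adjacent, and any tree decomposition puts a clique entirely inside one bag — forcing width ≥ 2. Combining the bounds, tw(G) = 2.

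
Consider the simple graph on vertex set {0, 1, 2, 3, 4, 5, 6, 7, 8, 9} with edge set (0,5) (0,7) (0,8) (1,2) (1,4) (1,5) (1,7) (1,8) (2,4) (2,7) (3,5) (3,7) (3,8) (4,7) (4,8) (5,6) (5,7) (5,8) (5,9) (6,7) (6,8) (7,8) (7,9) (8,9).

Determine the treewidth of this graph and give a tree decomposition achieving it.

Treewidth 3.
Bags: B1 = {1, 5, 7, 8}  B2 = {3, 5, 7, 8}  B3 = {1, 4, 7, 8}  B4 = {1, 2, 4, 7}  B5 = {5, 7, 8, 9}  B6 = {5, 6, 7, 8}  B7 = {0, 5, 7, 8}
Tree: B1–B2, B1–B3, B3–B4, B1–B5, B1–B6, B6–B7

The largest bag has 4 vertices, giving width 3; this decomposition certifies tw(G) ≤ 3. Conversely, {1, 4, 7, 8} is a clique of size 4, and the vertices of any clique must share a bag in every tree decomposition; so some bag has ≥ 4 vertices and tw(G) ≥ 3. Combining the bounds, tw(G) = 3.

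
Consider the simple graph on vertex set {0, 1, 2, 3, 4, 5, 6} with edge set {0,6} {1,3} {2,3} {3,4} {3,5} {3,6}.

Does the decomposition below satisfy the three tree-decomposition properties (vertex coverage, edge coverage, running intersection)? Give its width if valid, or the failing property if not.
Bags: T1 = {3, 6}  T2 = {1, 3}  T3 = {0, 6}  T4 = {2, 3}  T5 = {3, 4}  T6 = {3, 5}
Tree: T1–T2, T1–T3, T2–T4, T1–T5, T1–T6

Yes; width 1.

Checking the three conditions: (i) the bags cover all of {0, 1, 2, 3, 4, 5, 6}; (ii) for each edge, some bag contains both endpoints; (iii) the bags containing any fixed vertex form a subtree. All hold, so the decomposition is valid with width 2 − 1 = 1.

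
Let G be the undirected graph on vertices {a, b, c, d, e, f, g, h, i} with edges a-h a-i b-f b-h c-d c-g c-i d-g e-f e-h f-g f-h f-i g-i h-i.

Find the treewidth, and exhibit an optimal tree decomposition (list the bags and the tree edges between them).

Treewidth 2.
One such decomposition:
Bags: B1 = {f, h, i}  B2 = {f, g, i}  B3 = {a, h, i}  B4 = {b, f, h}  B5 = {c, g, i}  B6 = {c, d, g}  B7 = {e, f, h}
Tree: B1–B2, B1–B3, B1–B4, B2–B5, B5–B6, B1–B7

Each bag holds 3 vertices, so the decomposition has width 2, which upper-bounds the treewidth. For the lower bound, the 3 vertices {c, d, g} are pairwise adjacent, and any tree decomposition puts a clique entirely inside one bag — forcing width ≥ 2. Combining the bounds, tw(G) = 2.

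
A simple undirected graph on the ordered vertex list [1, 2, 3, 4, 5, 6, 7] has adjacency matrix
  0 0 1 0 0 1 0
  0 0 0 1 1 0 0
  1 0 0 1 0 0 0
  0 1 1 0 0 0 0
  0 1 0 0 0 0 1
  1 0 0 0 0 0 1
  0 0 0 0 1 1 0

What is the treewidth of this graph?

2

A width-2 tree decomposition is:
Bags: B1 = {2, 3, 4}  B2 = {1, 2, 3}  B3 = {1, 2, 6}  B4 = {2, 6, 7}  B5 = {2, 5, 7}
Tree: B1–B2, B2–B3, B3–B4, B4–B5
Each bag holds 3 vertices, so the decomposition has width 2, which upper-bounds the treewidth. For the lower bound, G contains the cycle 2–4–3–1–6–7–5–2, so G is not a forest; only forests have treewidth ≤ 1, hence tw(G) ≥ 2. Therefore the treewidth is 2.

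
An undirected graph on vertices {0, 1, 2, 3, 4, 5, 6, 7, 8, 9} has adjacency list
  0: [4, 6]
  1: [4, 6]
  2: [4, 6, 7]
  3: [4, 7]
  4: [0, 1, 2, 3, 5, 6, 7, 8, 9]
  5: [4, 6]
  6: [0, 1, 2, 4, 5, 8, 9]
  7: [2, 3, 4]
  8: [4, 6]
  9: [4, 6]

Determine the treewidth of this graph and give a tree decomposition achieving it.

Every bag has size at most 3, so the width is 3 − 1 = 2 and tw(G) ≤ 2. Conversely, {3, 4, 7} is a clique of size 3, and the vertices of any clique must share a bag in every tree decomposition; so some bag has ≥ 3 vertices and tw(G) ≥ 2. Therefore the treewidth is 2.

Treewidth 2.
Bags: B1 = {2, 4, 6}  B2 = {4, 5, 6}  B3 = {4, 6, 9}  B4 = {2, 4, 7}  B5 = {4, 6, 8}  B6 = {1, 4, 6}  B7 = {3, 4, 7}  B8 = {0, 4, 6}
Tree: B1–B2, B1–B3, B1–B4, B2–B5, B3–B6, B4–B7, B2–B8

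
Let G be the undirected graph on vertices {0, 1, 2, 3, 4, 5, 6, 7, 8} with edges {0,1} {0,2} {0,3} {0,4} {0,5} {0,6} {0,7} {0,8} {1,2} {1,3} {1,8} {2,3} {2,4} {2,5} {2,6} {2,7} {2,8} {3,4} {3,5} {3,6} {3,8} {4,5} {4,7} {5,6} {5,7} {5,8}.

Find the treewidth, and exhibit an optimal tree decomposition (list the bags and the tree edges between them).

Every bag has size at most 5, so the width is 5 − 1 = 4 and tw(G) ≤ 4. For the lower bound, the 5 vertices {0, 1, 2, 3, 8} are pairwise adjacent, and any tree decomposition puts a clique entirely inside one bag — forcing width ≥ 4. Combining the bounds, tw(G) = 4.

Treewidth 4.
Bags: B1 = {0, 2, 3, 4, 5}  B2 = {0, 2, 3, 5, 8}  B3 = {0, 1, 2, 3, 8}  B4 = {0, 2, 4, 5, 7}  B5 = {0, 2, 3, 5, 6}
Tree: B1–B2, B2–B3, B1–B4, B2–B5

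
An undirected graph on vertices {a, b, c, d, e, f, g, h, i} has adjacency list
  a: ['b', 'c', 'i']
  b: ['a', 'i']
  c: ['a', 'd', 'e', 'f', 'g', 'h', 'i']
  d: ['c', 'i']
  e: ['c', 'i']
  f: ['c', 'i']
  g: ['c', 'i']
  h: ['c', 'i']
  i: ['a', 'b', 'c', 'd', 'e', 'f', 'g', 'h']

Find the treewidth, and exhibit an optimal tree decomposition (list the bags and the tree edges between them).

The largest bag has 3 vertices, giving width 2; this decomposition certifies tw(G) ≤ 2. Conversely, {c, d, i} is a clique of size 3, and the vertices of any clique must share a bag in every tree decomposition; so some bag has ≥ 3 vertices and tw(G) ≥ 2. Combining the bounds, tw(G) = 2.

Treewidth 2.
One optimal decomposition is:
Bags: B1 = {c, d, i}  B2 = {c, f, i}  B3 = {a, c, i}  B4 = {c, h, i}  B5 = {c, e, i}  B6 = {c, g, i}  B7 = {a, b, i}
Tree: B1–B2, B2–B3, B1–B4, B3–B5, B4–B6, B3–B7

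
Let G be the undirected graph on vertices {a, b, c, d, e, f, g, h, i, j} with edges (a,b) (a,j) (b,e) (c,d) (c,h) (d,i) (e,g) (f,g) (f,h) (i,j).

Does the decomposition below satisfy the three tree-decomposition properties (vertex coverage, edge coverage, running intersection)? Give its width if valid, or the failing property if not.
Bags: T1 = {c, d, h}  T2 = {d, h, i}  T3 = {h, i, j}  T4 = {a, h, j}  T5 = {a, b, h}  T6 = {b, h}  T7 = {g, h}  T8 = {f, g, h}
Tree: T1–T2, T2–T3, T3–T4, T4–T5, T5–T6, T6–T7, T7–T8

A tree decomposition must satisfy three properties: every vertex lies in some bag; for every edge, both endpoints lie together in some bag; and for every vertex, the bags containing it form a connected subtree. Here vertex e appears in no bag, so the decomposition is invalid.

No — vertex e appears in no bag.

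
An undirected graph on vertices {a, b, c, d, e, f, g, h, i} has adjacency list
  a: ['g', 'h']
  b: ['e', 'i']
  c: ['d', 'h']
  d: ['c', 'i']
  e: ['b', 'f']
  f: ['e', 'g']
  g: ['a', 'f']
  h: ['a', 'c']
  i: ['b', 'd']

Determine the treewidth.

A width-2 tree decomposition is:
Bags: B1 = {a, c, h}  B2 = {a, c, d}  B3 = {a, d, i}  B4 = {a, b, i}  B5 = {a, b, e}  B6 = {a, e, f}  B7 = {a, f, g}
Tree: B1–B2, B2–B3, B3–B4, B4–B5, B5–B6, B6–B7
Each bag holds 3 vertices, so the decomposition has width 2, which upper-bounds the treewidth. The edges a–h–c–d–i–b–e–f–g–a form a cycle, so G is not a tree and its treewidth is at least 2. Combining the bounds, tw(G) = 2.

2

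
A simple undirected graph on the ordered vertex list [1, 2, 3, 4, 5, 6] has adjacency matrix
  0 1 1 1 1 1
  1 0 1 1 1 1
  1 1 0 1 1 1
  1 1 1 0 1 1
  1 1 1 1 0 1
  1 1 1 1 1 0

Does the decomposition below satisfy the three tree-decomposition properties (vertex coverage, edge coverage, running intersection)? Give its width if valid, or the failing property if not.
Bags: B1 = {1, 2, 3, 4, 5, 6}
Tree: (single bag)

Checking the three conditions: (i) the bags cover all of {1, 2, 3, 4, 5, 6}; (ii) for each edge, some bag contains both endpoints; (iii) the bags containing any fixed vertex form a subtree. All hold, so the decomposition is valid with width 6 − 1 = 5.

Yes; width 5.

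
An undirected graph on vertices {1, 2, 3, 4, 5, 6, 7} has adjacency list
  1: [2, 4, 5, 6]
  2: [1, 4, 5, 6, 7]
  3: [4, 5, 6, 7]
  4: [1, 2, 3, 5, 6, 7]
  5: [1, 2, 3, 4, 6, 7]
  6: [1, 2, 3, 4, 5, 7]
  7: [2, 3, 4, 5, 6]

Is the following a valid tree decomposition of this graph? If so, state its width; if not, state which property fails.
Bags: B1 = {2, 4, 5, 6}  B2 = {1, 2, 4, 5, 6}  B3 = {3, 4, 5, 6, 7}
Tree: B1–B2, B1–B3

No — edge (7,2) lies in no bag.

A tree decomposition must satisfy three properties: every vertex lies in some bag; for every edge, both endpoints lie together in some bag; and for every vertex, the bags containing it form a connected subtree. Here edge (7,2) lies in no bag, so the decomposition is invalid.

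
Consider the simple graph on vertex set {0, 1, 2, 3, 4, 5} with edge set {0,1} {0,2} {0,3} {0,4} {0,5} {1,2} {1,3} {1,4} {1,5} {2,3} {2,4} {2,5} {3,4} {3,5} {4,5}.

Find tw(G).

5

A width-5 tree decomposition is:
Bags: B1 = {0, 1, 2, 3, 4, 5}
Tree: (single bag)
With just one bag of size 6, the width is 6 − 1 = 5, so tw(G) ≤ 5. For the lower bound, the 6 vertices {0, 1, 2, 3, 4, 5} are pairwise adjacent, and any tree decomposition puts a clique entirely inside one bag — forcing width ≥ 5. Combining the bounds, tw(G) = 5.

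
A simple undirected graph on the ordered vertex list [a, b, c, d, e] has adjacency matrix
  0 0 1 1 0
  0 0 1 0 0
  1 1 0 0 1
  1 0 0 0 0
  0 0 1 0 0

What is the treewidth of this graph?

1

A width-1 tree decomposition is:
Bags: B1 = {c, e}  B2 = {a, c}  B3 = {a, d}  B4 = {b, c}
Tree: B1–B2, B2–B3, B1–B4
Every bag has size at most 2, so the width is 2 − 1 = 1 and tw(G) ≤ 1. Since G has at least one edge (e.g. c–e), it is not an edgeless graph, so tw(G) ≥ 1. Hence tw(G) = 1 exactly.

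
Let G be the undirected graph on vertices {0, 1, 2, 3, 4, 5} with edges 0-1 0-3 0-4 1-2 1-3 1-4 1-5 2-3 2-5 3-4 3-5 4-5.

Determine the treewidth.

A width-3 tree decomposition is:
Bags: B1 = {0, 1, 3, 4}  B2 = {1, 3, 4, 5}  B3 = {1, 2, 3, 5}
Tree: B1–B2, B2–B3
Each bag holds 4 vertices, so the decomposition has width 3, which upper-bounds the treewidth. For the lower bound, the 4 vertices {1, 2, 3, 5} are pairwise adjacent, and any tree decomposition puts a clique entirely inside one bag — forcing width ≥ 3. Therefore the treewidth is 3.

3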